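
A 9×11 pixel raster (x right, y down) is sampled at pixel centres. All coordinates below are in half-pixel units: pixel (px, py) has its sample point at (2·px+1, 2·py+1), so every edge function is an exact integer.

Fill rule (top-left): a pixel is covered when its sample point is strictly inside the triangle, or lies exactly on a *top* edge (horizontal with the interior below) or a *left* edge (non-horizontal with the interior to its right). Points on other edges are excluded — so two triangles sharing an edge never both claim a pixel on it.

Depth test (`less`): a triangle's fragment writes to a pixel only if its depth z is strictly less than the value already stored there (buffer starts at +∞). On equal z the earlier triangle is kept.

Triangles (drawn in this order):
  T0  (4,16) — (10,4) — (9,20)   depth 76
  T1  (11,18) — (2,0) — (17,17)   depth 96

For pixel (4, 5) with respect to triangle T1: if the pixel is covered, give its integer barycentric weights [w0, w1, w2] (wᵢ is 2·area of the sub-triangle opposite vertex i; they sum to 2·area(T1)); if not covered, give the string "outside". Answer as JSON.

T0:
  2·area = 84
  edge (4, 16)→(10, 4): d=(6,-12) top-left  bias=+0
  edge (10, 4)→(9, 20): d=(-1,16) right/bottom  bias=-1
  edge (9, 20)→(4, 16): d=(-5,-4) top-left  bias=+0
    (4,3)@(9, 7): e=[6,13,65] → #
    (5,3)@(11, 7): e=[30,-19,73] → ·
    (4,4)@(9, 9): e=[18,11,55] → #
    (5,4)@(11, 9): e=[42,-21,63] → ·
    (3,5)@(7, 11): e=[6,41,37] → #
    (5,5)@(11, 11): e=[54,-23,53] → ·
    (3,6)@(7, 13): e=[18,39,27] → #
    (5,6)@(11, 13): e=[66,-25,43] → ·
    (2,7)@(5, 15): e=[6,69,9] → #
    (5,7)@(11, 15): e=[78,-27,33] → ·
    (2,8)@(5, 17): e=[18,67,-1] → ·
    (3,8)@(7, 17): e=[42,35,7] → #
  covered (12 px):
    · · · · · · · · ·
    · · · · · · · · ·
    · · · · · · · · ·
    · · · · # · · · ·
    · · · · # · · · ·
    · · · # # · · · ·
    · · · # # · · · ·
    · · # # # · · · ·
    · · · # # · · · ·
    · · · · # · · · ·
    · · · · · · · · ·
T1:
  2·area = 117
  edge (11, 18)→(2, 0): d=(-9,-18) top-left  bias=+0
  edge (2, 0)→(17, 17): d=(15,17) right/bottom  bias=-1
  edge (17, 17)→(11, 18): d=(-6,1) right/bottom  bias=-1
    (2,2)@(5, 5): e=[9,24,84] → #
    (3,2)@(7, 5): e=[45,-10,82] → ·
    (2,3)@(5, 7): e=[-9,54,72] → ·
    (3,3)@(7, 7): e=[27,20,70] → #
    (4,3)@(9, 7): e=[63,-14,68] → ·
    (3,4)@(7, 9): e=[9,50,58] → #
    (4,4)@(9, 9): e=[45,16,56] → #
    (5,4)@(11, 9): e=[81,-18,54] → ·
    (3,5)@(7, 11): e=[-9,80,46] → ·
    (4,5)@(9, 11): e=[27,46,44] → #
    (5,5)@(11, 11): e=[63,12,42] → #
    (6,5)@(13, 11): e=[99,-22,40] → ·
    (8,8)@(17, 17): e=[117,0,0] → ·  [on edge]
    (2,9)@(5, 19): e=[-117,234,0] → ·  [on edge]
  covered (15 px):
    · · · · · · · · ·
    · · · · · · · · ·
    · · # · · · · · ·
    · · · # · · · · ·
    · · · # # · · · ·
    · · · · # # · · ·
    · · · · # # # · ·
    · · · · · # # # ·
    · · · · · # # # ·
    · · · · · · · · ·
    · · · · · · · · ·

Answer: [46,44,27]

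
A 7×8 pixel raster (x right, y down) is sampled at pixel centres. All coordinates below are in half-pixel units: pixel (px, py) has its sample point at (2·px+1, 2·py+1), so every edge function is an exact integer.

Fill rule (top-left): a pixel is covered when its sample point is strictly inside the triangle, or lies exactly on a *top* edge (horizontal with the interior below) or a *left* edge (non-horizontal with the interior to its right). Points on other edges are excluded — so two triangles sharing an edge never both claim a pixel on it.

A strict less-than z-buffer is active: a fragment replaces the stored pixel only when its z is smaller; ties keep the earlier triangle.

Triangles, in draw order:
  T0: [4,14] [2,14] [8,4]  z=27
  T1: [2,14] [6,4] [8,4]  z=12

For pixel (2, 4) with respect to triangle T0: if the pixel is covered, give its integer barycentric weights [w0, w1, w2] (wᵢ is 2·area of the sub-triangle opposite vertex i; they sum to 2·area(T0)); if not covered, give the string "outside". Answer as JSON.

T0:
  2·area = 20
  edge (4, 14)→(2, 14): d=(-2,0) right/bottom  bias=-1
  edge (2, 14)→(8, 4): d=(6,-10) top-left  bias=+0
  edge (8, 4)→(4, 14): d=(-4,10) right/bottom  bias=-1
    (2,4)@(5, 9): e=[10,0,10] → X  [on edge]
    (3,4)@(7, 9): e=[10,20,-10] → .
    (2,5)@(5, 11): e=[6,12,2] → X
    (3,5)@(7, 11): e=[6,32,-18] → .
    (1,6)@(3, 13): e=[2,4,14] → X
    (2,6)@(5, 13): e=[2,24,-6] → .
    (1,7)@(3, 15): e=[-2,16,6] → .
  covered (3 px):
    . . . . . . .
    . . . . . . .
    . . . . . . .
    . . . . . . .
    . . X . . . .
    . . X . . . .
    . X . . . . .
    . . . . . . .
T1:
  2·area = 20
  edge (2, 14)→(6, 4): d=(4,-10) top-left  bias=+0
  edge (6, 4)→(8, 4): d=(2,0) top-left  bias=+0
  edge (8, 4)→(2, 14): d=(-6,10) right/bottom  bias=-1
    (3,2)@(7, 5): e=[14,2,4] → X
    (4,2)@(9, 5): e=[34,2,-16] → .
    (2,3)@(5, 7): e=[2,6,12] → X
    (3,3)@(7, 7): e=[22,6,-8] → .
    (2,4)@(5, 9): e=[10,10,0] → .  [on edge]
  covered (2 px):
    . . . . . . .
    . . . . . . .
    . . . X . . .
    . . X . . . .
    . . . . . . .
    . . . . . . .
    . . . . . . .
    . . . . . . .

Answer: [0,10,10]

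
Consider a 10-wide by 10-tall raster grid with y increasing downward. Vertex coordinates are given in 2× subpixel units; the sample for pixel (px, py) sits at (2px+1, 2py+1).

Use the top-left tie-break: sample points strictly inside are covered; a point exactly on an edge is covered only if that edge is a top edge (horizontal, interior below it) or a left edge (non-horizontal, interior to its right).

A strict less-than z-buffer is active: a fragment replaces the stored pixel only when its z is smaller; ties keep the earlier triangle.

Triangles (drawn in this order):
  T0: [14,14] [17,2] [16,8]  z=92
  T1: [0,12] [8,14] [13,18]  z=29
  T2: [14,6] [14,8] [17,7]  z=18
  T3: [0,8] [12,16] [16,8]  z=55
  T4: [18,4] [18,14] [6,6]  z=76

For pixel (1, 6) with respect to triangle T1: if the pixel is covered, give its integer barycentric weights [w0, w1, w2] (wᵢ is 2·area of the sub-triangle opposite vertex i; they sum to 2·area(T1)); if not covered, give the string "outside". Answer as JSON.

T0:
  2·area = 6
  edge (14, 14)→(17, 2): d=(3,-12) top-left  bias=+0
  edge (17, 2)→(16, 8): d=(-1,6) right/bottom  bias=-1
  edge (16, 8)→(14, 14): d=(-2,6) right/bottom  bias=-1
    (8,2)@(17, 5): e=[9,-3,0] → ·  [on edge]
    (7,5)@(15, 11): e=[3,3,0] → ·  [on edge]
    (6,8)@(13, 17): e=[-3,9,0] → ·  [on edge]
  covered (0 px):
    · · · · · · · · · ·
    · · · · · · · · · ·
    · · · · · · · · · ·
    · · · · · · · · · ·
    · · · · · · · · · ·
    · · · · · · · · · ·
    · · · · · · · · · ·
    · · · · · · · · · ·
    · · · · · · · · · ·
    · · · · · · · · · ·
T1:
  2·area = 22
  edge (0, 12)→(8, 14): d=(8,2) right/bottom  bias=-1
  edge (8, 14)→(13, 18): d=(5,4) right/bottom  bias=-1
  edge (13, 18)→(0, 12): d=(-13,-6) top-left  bias=+0
    (1,6)@(3, 13): e=[2,15,5] → █
    (2,6)@(5, 13): e=[-2,7,17] → ·
    (1,7)@(3, 15): e=[18,25,-21] → ·
    (3,7)@(7, 15): e=[10,9,3] → █
    (4,7)@(9, 15): e=[6,1,15] → █
    (5,7)@(11, 15): e=[2,-7,27] → ·
    (3,8)@(7, 17): e=[26,19,-23] → ·
    (4,8)@(9, 17): e=[22,11,-11] → ·
    (5,8)@(11, 17): e=[18,3,1] → █
    (6,8)@(13, 17): e=[14,-5,13] → ·
    (5,9)@(11, 19): e=[34,13,-25] → ·
  covered (4 px):
    · · · · · · · · · ·
    · · · · · · · · · ·
    · · · · · · · · · ·
    · · · · · · · · · ·
    · · · · · · · · · ·
    · · · · · · · · · ·
    · █ · · · · · · · ·
    · · · █ █ · · · · ·
    · · · · · █ · · · ·
    · · · · · · · · · ·
T2:
  2·area = 6  (B↔C swapped to make it positive)
  edge (14, 6)→(17, 7): d=(3,1) right/bottom  bias=-1
  edge (17, 7)→(14, 8): d=(-3,1) right/bottom  bias=-1
  edge (14, 8)→(14, 6): d=(0,-2) top-left  bias=+0
    (2,1)@(5, 3): e=[0,24,-18] → ·  [on edge]
    (5,2)@(11, 5): e=[0,12,-6] → ·  [on edge]
    (7,3)@(15, 7): e=[2,2,2] → █
    (8,3)@(17, 7): e=[0,0,6] → ·  [on edge]
    (5,4)@(11, 9): e=[12,0,-6] → ·  [on edge]
    (7,4)@(15, 9): e=[8,-4,2] → ·
    (2,5)@(5, 11): e=[24,0,-18] → ·  [on edge]
  covered (1 px):
    · · · · · · · · · ·
    · · · · · · · · · ·
    · · · · · · · · · ·
    · · · · · · · █ · ·
    · · · · · · · · · ·
    · · · · · · · · · ·
    · · · · · · · · · ·
    · · · · · · · · · ·
    · · · · · · · · · ·
    · · · · · · · · · ·
T3:
  2·area = 128  (B↔C swapped to make it positive)
  edge (0, 8)→(16, 8): d=(16,0) top-left  bias=+0
  edge (16, 8)→(12, 16): d=(-4,8) right/bottom  bias=-1
  edge (12, 16)→(0, 8): d=(-12,-8) top-left  bias=+0
    (1,4)@(3, 9): e=[16,100,12] → █
    (2,4)@(5, 9): e=[16,84,28] → █
    (3,4)@(7, 9): e=[16,68,44] → █
    (4,4)@(9, 9): e=[16,52,60] → █
    (5,4)@(11, 9): e=[16,36,76] → █
    (6,4)@(13, 9): e=[16,20,92] → █
    (7,4)@(15, 9): e=[16,4,108] → █
    (8,4)@(17, 9): e=[16,-12,124] → ·
    (1,5)@(3, 11): e=[48,92,-12] → ·
    (2,5)@(5, 11): e=[48,76,4] → █
    (7,5)@(15, 11): e=[48,-4,84] → ·
    (2,6)@(5, 13): e=[80,68,-20] → ·
  covered (16 px):
    · · · · · · · · · ·
    · · · · · · · · · ·
    · · · · · · · · · ·
    · · · · · · · · · ·
    · █ █ █ █ █ █ █ · ·
    · · █ █ █ █ █ · · ·
    · · · · █ █ █ · · ·
    · · · · · █ · · · ·
    · · · · · · · · · ·
    · · · · · · · · · ·
T4:
  2·area = 120
  edge (18, 4)→(18, 14): d=(0,10) right/bottom  bias=-1
  edge (18, 14)→(6, 6): d=(-12,-8) top-left  bias=+0
  edge (6, 6)→(18, 4): d=(12,-2) top-left  bias=+0
    (6,2)@(13, 5): e=[50,68,2] → █
    (7,2)@(15, 5): e=[30,84,6] → █
    (8,2)@(17, 5): e=[10,100,10] → █
    (9,2)@(19, 5): e=[-10,116,14] → ·
    (4,3)@(9, 7): e=[90,12,18] → █
    (5,3)@(11, 7): e=[70,28,22] → █
    (9,3)@(19, 7): e=[-10,92,38] → ·
    (4,4)@(9, 9): e=[90,-12,42] → ·
    (5,4)@(11, 9): e=[70,4,46] → █
    (9,4)@(19, 9): e=[-10,68,62] → ·
    (5,5)@(11, 11): e=[70,-20,70] → ·
    (6,5)@(13, 11): e=[50,-4,74] → ·
  covered (15 px):
    · · · · · · · · · ·
    · · · · · · · · · ·
    · · · · · · █ █ █ ·
    · · · · █ █ █ █ █ ·
    · · · · · █ █ █ █ ·
    · · · · · · · █ █ ·
    · · · · · · · · █ ·
    · · · · · · · · · ·
    · · · · · · · · · ·
    · · · · · · · · · ·

Result: [15,5,2]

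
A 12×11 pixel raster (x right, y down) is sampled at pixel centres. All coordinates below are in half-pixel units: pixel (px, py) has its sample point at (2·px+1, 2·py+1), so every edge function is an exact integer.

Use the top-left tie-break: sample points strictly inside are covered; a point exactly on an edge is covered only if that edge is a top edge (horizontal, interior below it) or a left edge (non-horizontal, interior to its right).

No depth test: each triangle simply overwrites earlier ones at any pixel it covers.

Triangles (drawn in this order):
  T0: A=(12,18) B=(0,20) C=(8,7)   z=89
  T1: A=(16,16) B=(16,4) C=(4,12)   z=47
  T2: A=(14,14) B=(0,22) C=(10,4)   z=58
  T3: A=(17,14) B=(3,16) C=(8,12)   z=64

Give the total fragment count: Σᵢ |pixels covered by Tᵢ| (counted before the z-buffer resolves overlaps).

T0:
  2·area = 140
  edge (12, 18)→(0, 20): d=(-12,2) right/bottom  bias=-1
  edge (0, 20)→(8, 7): d=(8,-13) top-left  bias=+0
  edge (8, 7)→(12, 18): d=(4,11) right/bottom  bias=-1
    (3,4)@(7, 9): e=[118,3,19] → █
    (4,4)@(9, 9): e=[114,29,-3] → ·
    (3,5)@(7, 11): e=[94,19,27] → █
    (4,5)@(9, 11): e=[90,45,5] → █
    (5,5)@(11, 11): e=[86,71,-17] → ·
    (2,6)@(5, 13): e=[74,9,57] → █
    (5,6)@(11, 13): e=[62,87,-9] → ·
    (2,7)@(5, 15): e=[50,25,65] → █
    (5,7)@(11, 15): e=[38,103,-1] → ·
    (1,8)@(3, 17): e=[30,15,95] → █
    (5,8)@(11, 17): e=[14,119,7] → █
    (6,8)@(13, 17): e=[10,145,-15] → ·
  covered (17 px):
    · · · · · · · · · · · ·
    · · · · · · · · · · · ·
    · · · · · · · · · · · ·
    · · · · · · · · · · · ·
    · · · █ · · · · · · · ·
    · · · █ █ · · · · · · ·
    · · █ █ █ · · · · · · ·
    · · █ █ █ · · · · · · ·
    · █ █ █ █ █ · · · · · ·
    █ █ █ · · · · · · · · ·
    · · · · · · · · · · · ·
T1:
  2·area = 144  (B↔C swapped to make it positive)
  edge (16, 16)→(4, 12): d=(-12,-4) top-left  bias=+0
  edge (4, 12)→(16, 4): d=(12,-8) top-left  bias=+0
  edge (16, 4)→(16, 16): d=(0,12) right/bottom  bias=-1
    (7,2)@(15, 5): e=[128,4,12] → █
    (8,2)@(17, 5): e=[136,20,-12] → ·
    (6,3)@(13, 7): e=[96,12,36] → █
    (8,3)@(17, 7): e=[112,44,-12] → ·
    (4,4)@(9, 9): e=[56,4,84] → █
    (5,4)@(11, 9): e=[64,20,60] → █
    (8,4)@(17, 9): e=[88,68,-12] → ·
    (0,5)@(1, 11): e=[0,-36,180] → ·  [on edge]
    (3,5)@(7, 11): e=[24,12,108] → █
    (8,5)@(17, 11): e=[64,92,-12] → ·
    (3,6)@(7, 13): e=[0,36,108] → █  [on edge]
    (8,6)@(17, 13): e=[40,116,-12] → ·
    (6,7)@(13, 15): e=[0,108,36] → █  [on edge]
    (9,8)@(19, 17): e=[0,180,-36] → ·  [on edge]
  covered (19 px):
    · · · · · · · · · · · ·
    · · · · · · · · · · · ·
    · · · · · · · █ · · · ·
    · · · · · · █ █ · · · ·
    · · · · █ █ █ █ · · · ·
    · · · █ █ █ █ █ · · · ·
    · · · █ █ █ █ █ · · · ·
    · · · · · · █ █ · · · ·
    · · · · · · · · · · · ·
    · · · · · · · · · · · ·
    · · · · · · · · · · · ·
T2:
  2·area = 172
  edge (14, 14)→(0, 22): d=(-14,8) right/bottom  bias=-1
  edge (0, 22)→(10, 4): d=(10,-18) top-left  bias=+0
  edge (10, 4)→(14, 14): d=(4,10) right/bottom  bias=-1
    (4,3)@(9, 7): e=[138,12,22] → █
    (5,3)@(11, 7): e=[122,48,2] → █
    (6,3)@(13, 7): e=[106,84,-18] → ·
    (4,4)@(9, 9): e=[110,32,30] → █
    (6,4)@(13, 9): e=[78,104,-10] → ·
    (3,5)@(7, 11): e=[98,16,58] → █
    (6,5)@(13, 11): e=[50,124,-2] → ·
    (2,6)@(5, 13): e=[86,0,86] → █  [on edge]
    (6,6)@(13, 13): e=[22,144,6] → █
    (7,6)@(15, 13): e=[6,180,-14] → ·
    (2,7)@(5, 15): e=[58,20,94] → █
    (6,7)@(13, 15): e=[-6,164,14] → ·
  covered (22 px):
    · · · · · · · · · · · ·
    · · · · · · · · · · · ·
    · · · · · · · · · · · ·
    · · · · █ █ · · · · · ·
    · · · · █ █ · · · · · ·
    · · · █ █ █ · · · · · ·
    · · █ █ █ █ █ · · · · ·
    · · █ █ █ █ · · · · · ·
    · █ █ █ · · · · · · · ·
    · █ █ · · · · · · · · ·
    █ · · · · · · · · · · ·
T3:
  2·area = 46
  edge (17, 14)→(3, 16): d=(-14,2) right/bottom  bias=-1
  edge (3, 16)→(8, 12): d=(5,-4) top-left  bias=+0
  edge (8, 12)→(17, 14): d=(9,2) right/bottom  bias=-1
    (3,6)@(7, 13): e=[34,1,11] → █
    (4,6)@(9, 13): e=[30,9,7] → █
    (5,6)@(11, 13): e=[26,17,3] → █
    (6,6)@(13, 13): e=[22,25,-1] → ·
    (2,7)@(5, 15): e=[10,3,33] → █
    (5,7)@(11, 15): e=[-2,27,21] → ·
    (2,8)@(5, 17): e=[-18,13,51] → ·
    (3,8)@(7, 17): e=[-22,21,47] → ·
    (4,8)@(9, 17): e=[-26,29,43] → ·
  covered (6 px):
    · · · · · · · · · · · ·
    · · · · · · · · · · · ·
    · · · · · · · · · · · ·
    · · · · · · · · · · · ·
    · · · · · · · · · · · ·
    · · · · · · · · · · · ·
    · · · █ █ █ · · · · · ·
    · · █ █ █ · · · · · · ·
    · · · · · · · · · · · ·
    · · · · · · · · · · · ·
    · · · · · · · · · · · ·

Answer: 64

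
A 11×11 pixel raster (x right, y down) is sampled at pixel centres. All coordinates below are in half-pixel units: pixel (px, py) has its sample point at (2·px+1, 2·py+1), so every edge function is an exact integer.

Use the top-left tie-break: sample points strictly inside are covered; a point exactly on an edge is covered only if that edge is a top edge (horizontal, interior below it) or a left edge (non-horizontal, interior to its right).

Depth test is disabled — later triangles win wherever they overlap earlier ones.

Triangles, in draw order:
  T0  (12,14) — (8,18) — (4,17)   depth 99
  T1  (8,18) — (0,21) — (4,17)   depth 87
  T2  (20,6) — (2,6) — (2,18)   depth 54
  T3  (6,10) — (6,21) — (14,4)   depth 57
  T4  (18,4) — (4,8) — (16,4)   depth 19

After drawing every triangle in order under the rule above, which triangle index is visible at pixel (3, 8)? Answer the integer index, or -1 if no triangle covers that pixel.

T0:
  2·area = 20
  edge (12, 14)→(8, 18): d=(-4,4) right/bottom  bias=-1
  edge (8, 18)→(4, 17): d=(-4,-1) top-left  bias=+0
  edge (4, 17)→(12, 14): d=(8,-3) top-left  bias=+0
    (10,2)@(21, 5): e=[0,65,-45] → ·  [on edge]
    (9,3)@(19, 7): e=[0,55,-35] → ·  [on edge]
    (8,4)@(17, 9): e=[0,45,-25] → ·  [on edge]
    (7,5)@(15, 11): e=[0,35,-15] → ·  [on edge]
    (6,6)@(13, 13): e=[0,25,-5] → ·  [on edge]
    (5,7)@(11, 15): e=[0,15,5] → ·  [on edge]
    (2,8)@(5, 17): e=[16,1,3] → █
    (3,8)@(7, 17): e=[8,3,9] → █
    (4,8)@(9, 17): e=[0,5,15] → ·  [on edge]
    (2,9)@(5, 19): e=[8,-7,19] → ·
    (3,9)@(7, 19): e=[0,-5,25] → ·  [on edge]
    (2,10)@(5, 21): e=[0,-15,35] → ·  [on edge]
  covered (2 px):
    · · · · · · · · · · ·
    · · · · · · · · · · ·
    · · · · · · · · · · ·
    · · · · · · · · · · ·
    · · · · · · · · · · ·
    · · · · · · · · · · ·
    · · · · · · · · · · ·
    · · · · · · · · · · ·
    · · █ █ · · · · · · ·
    · · · · · · · · · · ·
    · · · · · · · · · · ·
T1:
  2·area = 20
  edge (8, 18)→(0, 21): d=(-8,3) right/bottom  bias=-1
  edge (0, 21)→(4, 17): d=(4,-4) top-left  bias=+0
  edge (4, 17)→(8, 18): d=(4,1) right/bottom  bias=-1
    (1,9)@(3, 19): e=[7,4,9] → █
    (2,9)@(5, 19): e=[1,12,7] → █
    (3,9)@(7, 19): e=[-5,20,5] → ·
    (1,10)@(3, 21): e=[-9,12,17] → ·
    (2,10)@(5, 21): e=[-15,20,15] → ·
  covered (2 px):
    · · · · · · · · · · ·
    · · · · · · · · · · ·
    · · · · · · · · · · ·
    · · · · · · · · · · ·
    · · · · · · · · · · ·
    · · · · · · · · · · ·
    · · · · · · · · · · ·
    · · · · · · · · · · ·
    · · · · · · · · · · ·
    · █ █ · · · · · · · ·
    · · · · · · · · · · ·
T2:
  2·area = 216  (B↔C swapped to make it positive)
  edge (20, 6)→(2, 18): d=(-18,12) right/bottom  bias=-1
  edge (2, 18)→(2, 6): d=(0,-12) top-left  bias=+0
  edge (2, 6)→(20, 6): d=(18,0) top-left  bias=+0
    (1,3)@(3, 7): e=[186,12,18] → █
    (2,3)@(5, 7): e=[162,36,18] → █
    (3,3)@(7, 7): e=[138,60,18] → █
    (4,3)@(9, 7): e=[114,84,18] → █
    (5,3)@(11, 7): e=[90,108,18] → █
    (6,3)@(13, 7): e=[66,132,18] → █
    (7,3)@(15, 7): e=[42,156,18] → █
    (8,3)@(17, 7): e=[18,180,18] → █
    (9,3)@(19, 7): e=[-6,204,18] → ·
    (1,4)@(3, 9): e=[150,12,54] → █
    (8,4)@(17, 9): e=[-18,180,54] → ·
    (1,5)@(3, 11): e=[114,12,90] → █
  covered (27 px):
    · · · · · · · · · · ·
    · · · · · · · · · · ·
    · · · · · · · · · · ·
    · █ █ █ █ █ █ █ █ · ·
    · █ █ █ █ █ █ █ · · ·
    · █ █ █ █ █ · · · · ·
    · █ █ █ █ · · · · · ·
    · █ █ · · · · · · · ·
    · █ · · · · · · · · ·
    · · · · · · · · · · ·
    · · · · · · · · · · ·
T3:
  2·area = 88  (B↔C swapped to make it positive)
  edge (6, 10)→(14, 4): d=(8,-6) top-left  bias=+0
  edge (14, 4)→(6, 21): d=(-8,17) right/bottom  bias=-1
  edge (6, 21)→(6, 10): d=(0,-11) top-left  bias=+0
    (6,2)@(13, 5): e=[2,9,77] → █
    (7,2)@(15, 5): e=[14,-25,99] → ·
    (5,3)@(11, 7): e=[6,27,55] → █
    (6,3)@(13, 7): e=[18,-7,77] → ·
    (4,4)@(9, 9): e=[10,45,33] → █
    (6,4)@(13, 9): e=[34,-23,77] → ·
    (3,5)@(7, 11): e=[14,63,11] → █
    (5,5)@(11, 11): e=[38,-5,55] → ·
    (3,6)@(7, 13): e=[30,47,11] → █
    (5,6)@(11, 13): e=[54,-21,55] → ·
    (3,7)@(7, 15): e=[46,31,11] → █
    (4,7)@(9, 15): e=[58,-3,33] → ·
  covered (10 px):
    · · · · · · · · · · ·
    · · · · · · · · · · ·
    · · · · · · █ · · · ·
    · · · · · █ · · · · ·
    · · · · █ █ · · · · ·
    · · · █ █ · · · · · ·
    · · · █ █ · · · · · ·
    · · · █ · · · · · · ·
    · · · █ · · · · · · ·
    · · · · · · · · · · ·
    · · · · · · · · · · ·
T4:
  2·area = 8
  edge (18, 4)→(4, 8): d=(-14,4) right/bottom  bias=-1
  edge (4, 8)→(16, 4): d=(12,-4) top-left  bias=+0
  edge (16, 4)→(18, 4): d=(2,0) top-left  bias=+0
    (9,1)@(19, 3): e=[10,0,-2] → ·  [on edge]
    (6,2)@(13, 5): e=[6,0,2] → █  [on edge]
    (7,2)@(15, 5): e=[-2,8,2] → ·
    (3,3)@(7, 7): e=[2,0,6] → █  [on edge]
    (4,3)@(9, 7): e=[-6,8,6] → ·
    (6,3)@(13, 7): e=[-22,24,6] → ·
    (0,4)@(1, 9): e=[-2,0,10] → ·  [on edge]
    (3,4)@(7, 9): e=[-26,24,10] → ·
  covered (2 px):
    · · · · · · · · · · ·
    · · · · · · · · · · ·
    · · · · · · █ · · · ·
    · · · █ · · · · · · ·
    · · · · · · · · · · ·
    · · · · · · · · · · ·
    · · · · · · · · · · ·
    · · · · · · · · · · ·
    · · · · · · · · · · ·
    · · · · · · · · · · ·
    · · · · · · · · · · ·

Z-buffer (winner per pixel, '.' = empty):
  . . . . . . . . . . .
  . . . . . . . . . . .
  . . . . . . 4 . . . .
  . 2 2 4 2 3 2 2 2 . .
  . 2 2 2 3 3 2 2 . . .
  . 2 2 3 3 2 . . . . .
  . 2 2 3 3 . . . . . .
  . 2 2 3 . . . . . . .
  . 2 0 3 . . . . . . .
  . 1 1 . . . . . . . .
  . . . . . . . . . . .

Answer: 3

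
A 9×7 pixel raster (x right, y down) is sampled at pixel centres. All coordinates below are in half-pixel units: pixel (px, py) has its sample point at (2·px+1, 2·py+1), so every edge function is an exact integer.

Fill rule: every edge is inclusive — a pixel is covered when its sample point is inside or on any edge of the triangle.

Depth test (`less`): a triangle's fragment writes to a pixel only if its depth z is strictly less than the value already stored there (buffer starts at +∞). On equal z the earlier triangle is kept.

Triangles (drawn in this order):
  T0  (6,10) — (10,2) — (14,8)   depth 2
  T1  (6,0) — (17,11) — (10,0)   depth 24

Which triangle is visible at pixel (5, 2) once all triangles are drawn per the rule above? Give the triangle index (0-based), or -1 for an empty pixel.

T0:
  2·area = 56
  edge (6, 10)→(10, 2): d=(4,-8) inclusive
  edge (10, 2)→(14, 8): d=(4,6) inclusive
  edge (14, 8)→(6, 10): d=(-8,2) inclusive
    (4,2)@(9, 5): e=[4,18,34] → X
    (5,2)@(11, 5): e=[20,6,30] → X
    (6,2)@(13, 5): e=[36,-6,26] → .
    (4,3)@(9, 7): e=[12,26,18] → X
    (6,3)@(13, 7): e=[44,2,10] → X
    (7,3)@(15, 7): e=[60,-10,6] → .
    (3,4)@(7, 9): e=[4,46,6] → X
    (5,4)@(11, 9): e=[36,22,-2] → .
    (6,4)@(13, 9): e=[52,10,-6] → .
    (3,5)@(7, 11): e=[12,54,-10] → .
    (4,5)@(9, 11): e=[28,42,-14] → .
  covered (7 px):
    . . . . . . . . .
    . . . . . . . . .
    . . . . X X . . .
    . . . . X X X . .
    . . . X X . . . .
    . . . . . . . . .
    . . . . . . . . .
T1:
  2·area = 44  (B↔C swapped to make it positive)
  edge (6, 0)→(10, 0): d=(4,0) inclusive
  edge (10, 0)→(17, 11): d=(7,11) inclusive
  edge (17, 11)→(6, 0): d=(-11,-11) inclusive
    (3,0)@(7, 1): e=[4,40,0] → X  [on edge]
    (4,0)@(9, 1): e=[4,18,22] → X
    (5,0)@(11, 1): e=[4,-4,44] → .
    (3,1)@(7, 3): e=[12,54,-22] → .
    (4,1)@(9, 3): e=[12,32,0] → X  [on edge]
    (5,1)@(11, 3): e=[12,10,22] → X
    (6,1)@(13, 3): e=[12,-12,44] → .
    (4,2)@(9, 5): e=[20,46,-22] → .
    (5,2)@(11, 5): e=[20,24,0] → X  [on edge]
    (6,2)@(13, 5): e=[20,2,22] → X
    (7,2)@(15, 5): e=[20,-20,44] → .
    (5,3)@(11, 7): e=[28,38,-22] → .
    (6,3)@(13, 7): e=[28,16,0] → X  [on edge]
    (7,4)@(15, 9): e=[36,8,0] → X  [on edge]
    (8,5)@(17, 11): e=[44,0,0] → X  [on edge]
  covered (9 px):
    . . . X X . . . .
    . . . . X X . . .
    . . . . . X X . .
    . . . . . . X . .
    . . . . . . . X .
    . . . . . . . . X
    . . . . . . . . .

Z-buffer (winner per pixel, '.' = empty):
  . . . 1 1 . . . .
  . . . . 1 1 . . .
  . . . . 0 0 1 . .
  . . . . 0 0 0 . .
  . . . 0 0 . . 1 .
  . . . . . . . . 1
  . . . . . . . . .

Answer: 0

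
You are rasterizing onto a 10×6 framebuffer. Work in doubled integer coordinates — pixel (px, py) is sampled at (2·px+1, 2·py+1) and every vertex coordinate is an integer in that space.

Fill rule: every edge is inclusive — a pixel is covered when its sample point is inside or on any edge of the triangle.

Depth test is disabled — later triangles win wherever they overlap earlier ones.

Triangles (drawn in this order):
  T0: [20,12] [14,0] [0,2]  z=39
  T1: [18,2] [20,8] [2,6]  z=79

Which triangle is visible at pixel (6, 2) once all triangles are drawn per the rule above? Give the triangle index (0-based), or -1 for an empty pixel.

T0:
  2·area = 180  (B↔C swapped to make it positive)
  edge (20, 12)→(0, 2): d=(-20,-10) inclusive
  edge (0, 2)→(14, 0): d=(14,-2) inclusive
  edge (14, 0)→(20, 12): d=(6,12) inclusive
    (3,0)@(7, 1): e=[90,0,90] → X  [on edge]
    (4,0)@(9, 1): e=[110,4,66] → X
    (5,0)@(11, 1): e=[130,8,42] → X
    (6,0)@(13, 1): e=[150,12,18] → X
    (7,0)@(15, 1): e=[170,16,-6] → .
    (1,1)@(3, 3): e=[10,20,150] → X
    (2,1)@(5, 3): e=[30,24,126] → X
    (7,1)@(15, 3): e=[130,44,6] → X
    (8,1)@(17, 3): e=[150,48,-18] → .
    (1,2)@(3, 5): e=[-30,48,162] → .
    (2,2)@(5, 5): e=[-10,52,138] → .
    (3,2)@(7, 5): e=[10,56,114] → X
  covered (23 px):
    . . . X X X X . . .
    . X X X X X X X . .
    . . . X X X X X . .
    . . . . . X X X X .
    . . . . . . . X X .
    . . . . . . . . . X
T1:
  2·area = 104
  edge (18, 2)→(20, 8): d=(2,6) inclusive
  edge (20, 8)→(2, 6): d=(-18,-2) inclusive
  edge (2, 6)→(18, 2): d=(16,-4) inclusive
    (7,1)@(15, 3): e=[20,80,4] → X
    (8,1)@(17, 3): e=[8,84,12] → X
    (9,1)@(19, 3): e=[-4,88,20] → .
    (3,2)@(7, 5): e=[72,28,4] → X
    (4,2)@(9, 5): e=[60,32,12] → X
    (5,2)@(11, 5): e=[48,36,20] → X
    (6,2)@(13, 5): e=[36,40,28] → X
    (9,2)@(19, 5): e=[0,52,52] → X  [on edge]
    (3,3)@(7, 7): e=[76,-8,36] → .
    (4,3)@(9, 7): e=[64,-4,44] → .
    (5,3)@(11, 7): e=[52,0,52] → X  [on edge]
    (5,4)@(11, 9): e=[56,-36,84] → .
  covered (14 px):
    . . . . . . . . . .
    . . . . . . . X X .
    . . . X X X X X X X
    . . . . . X X X X X
    . . . . . . . . . .
    . . . . . . . . . .

Z-buffer (winner per pixel, '.' = empty):
  . . . 0 0 0 0 . . .
  . 0 0 0 0 0 0 1 1 .
  . . . 1 1 1 1 1 1 1
  . . . . . 1 1 1 1 1
  . . . . . . . 0 0 .
  . . . . . . . . . 0

Result: 1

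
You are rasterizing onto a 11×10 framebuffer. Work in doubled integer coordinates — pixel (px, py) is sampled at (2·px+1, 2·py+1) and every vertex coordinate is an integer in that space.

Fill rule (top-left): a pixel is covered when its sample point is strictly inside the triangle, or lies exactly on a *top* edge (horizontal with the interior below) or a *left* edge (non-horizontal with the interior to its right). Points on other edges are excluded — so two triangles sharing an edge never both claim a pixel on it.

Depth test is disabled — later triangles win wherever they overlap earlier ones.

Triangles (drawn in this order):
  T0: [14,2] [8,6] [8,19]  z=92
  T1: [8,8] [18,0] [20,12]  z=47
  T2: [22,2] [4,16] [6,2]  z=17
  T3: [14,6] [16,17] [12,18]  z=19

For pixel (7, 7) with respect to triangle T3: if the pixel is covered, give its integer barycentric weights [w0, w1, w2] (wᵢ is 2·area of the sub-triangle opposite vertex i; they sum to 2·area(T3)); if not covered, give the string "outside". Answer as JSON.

T0:
  2·area = 78  (B↔C swapped to make it positive)
  edge (14, 2)→(8, 19): d=(-6,17) right/bottom  bias=-1
  edge (8, 19)→(8, 6): d=(0,-13) top-left  bias=+0
  edge (8, 6)→(14, 2): d=(6,-4) top-left  bias=+0
    (6,1)@(13, 3): e=[11,65,2] → X
    (7,1)@(15, 3): e=[-23,91,10] → .
    (5,2)@(11, 5): e=[33,39,6] → X
    (6,2)@(13, 5): e=[-1,65,14] → .
    (4,3)@(9, 7): e=[55,13,10] → X
    (6,3)@(13, 7): e=[-13,65,26] → .
    (4,4)@(9, 9): e=[43,13,22] → X
    (6,4)@(13, 9): e=[-25,65,38] → .
    (4,5)@(9, 11): e=[31,13,34] → X
    (5,5)@(11, 11): e=[-3,39,42] → .
    (4,6)@(9, 13): e=[19,13,46] → X
    (5,6)@(11, 13): e=[-15,39,54] → .
  covered (9 px):
    . . . . . . . . . . .
    . . . . . . X . . . .
    . . . . . X . . . . .
    . . . . X X . . . . .
    . . . . X X . . . . .
    . . . . X . . . . . .
    . . . . X . . . . . .
    . . . . X . . . . . .
    . . . . . . . . . . .
    . . . . . . . . . . .
T1:
  2·area = 136
  edge (8, 8)→(18, 0): d=(10,-8) top-left  bias=+0
  edge (18, 0)→(20, 12): d=(2,12) right/bottom  bias=-1
  edge (20, 12)→(8, 8): d=(-12,-4) top-left  bias=+0
    (8,0)@(17, 1): e=[2,14,120] → X
    (9,0)@(19, 1): e=[18,-10,128] → .
    (7,1)@(15, 3): e=[6,42,88] → X
    (9,1)@(19, 3): e=[38,-6,104] → .
    (6,2)@(13, 5): e=[10,70,56] → X
    (9,2)@(19, 5): e=[58,-2,80] → .
    (2,3)@(5, 7): e=[-34,170,0] → .  [on edge]
    (5,3)@(11, 7): e=[14,98,24] → X
    (9,3)@(19, 7): e=[78,2,56] → X
    (10,3)@(21, 7): e=[94,-22,64] → .
    (5,4)@(11, 9): e=[34,102,0] → X  [on edge]
    (10,4)@(21, 9): e=[114,-18,40] → .
    (8,5)@(17, 11): e=[102,34,0] → X  [on edge]
  covered (18 px):
    . . . . . . . . X . .
    . . . . . . . X X . .
    . . . . . . X X X . .
    . . . . . X X X X X .
    . . . . . X X X X X .
    . . . . . . . . X X .
    . . . . . . . . . . .
    . . . . . . . . . . .
    . . . . . . . . . . .
    . . . . . . . . . . .
T2:
  2·area = 224
  edge (22, 2)→(4, 16): d=(-18,14) right/bottom  bias=-1
  edge (4, 16)→(6, 2): d=(2,-14) top-left  bias=+0
  edge (6, 2)→(22, 2): d=(16,0) top-left  bias=+0
    (3,1)@(7, 3): e=[192,16,16] → X
    (4,1)@(9, 3): e=[164,44,16] → X
    (5,1)@(11, 3): e=[136,72,16] → X
    (6,1)@(13, 3): e=[108,100,16] → X
    (7,1)@(15, 3): e=[80,128,16] → X
    (8,1)@(17, 3): e=[52,156,16] → X
    (9,1)@(19, 3): e=[24,184,16] → X
    (10,1)@(21, 3): e=[-4,212,16] → .
    (3,2)@(7, 5): e=[156,20,48] → X
    (9,2)@(19, 5): e=[-12,188,48] → .
    (3,3)@(7, 7): e=[120,24,80] → X
    (8,3)@(17, 7): e=[-20,164,80] → .
    (2,4)@(5, 9): e=[112,0,112] → X  [on edge]
    (6,4)@(13, 9): e=[0,112,112] → .  [on edge]
  covered (28 px):
    . . . . . . . . . . .
    . . . X X X X X X X .
    . . . X X X X X X . .
    . . . X X X X X . . .
    . . X X X X . . . . .
    . . X X X . . . . . .
    . . X X . . . . . . .
    . . X . . . . . . . .
    . . . . . . . . . . .
    . . . . . . . . . . .
T3:
  2·area = 46
  edge (14, 6)→(16, 17): d=(2,11) right/bottom  bias=-1
  edge (16, 17)→(12, 18): d=(-4,1) right/bottom  bias=-1
  edge (12, 18)→(14, 6): d=(2,-12) top-left  bias=+0
    (6,6)@(13, 13): e=[25,19,2] → X
    (7,6)@(15, 13): e=[3,17,26] → X
    (8,6)@(17, 13): e=[-19,15,50] → .
    (6,7)@(13, 15): e=[29,11,6] → X
    (8,7)@(17, 15): e=[-15,7,54] → .
    (6,8)@(13, 17): e=[33,3,10] → X
    (8,8)@(17, 17): e=[-11,-1,58] → .
    (6,9)@(13, 19): e=[37,-5,14] → .
    (7,9)@(15, 19): e=[15,-7,38] → .
  covered (6 px):
    . . . . . . . . . . .
    . . . . . . . . . . .
    . . . . . . . . . . .
    . . . . . . . . . . .
    . . . . . . . . . . .
    . . . . . . . . . . .
    . . . . . . X X . . .
    . . . . . . X X . . .
    . . . . . . X X . . .
    . . . . . . . . . . .

Final: [9,30,7]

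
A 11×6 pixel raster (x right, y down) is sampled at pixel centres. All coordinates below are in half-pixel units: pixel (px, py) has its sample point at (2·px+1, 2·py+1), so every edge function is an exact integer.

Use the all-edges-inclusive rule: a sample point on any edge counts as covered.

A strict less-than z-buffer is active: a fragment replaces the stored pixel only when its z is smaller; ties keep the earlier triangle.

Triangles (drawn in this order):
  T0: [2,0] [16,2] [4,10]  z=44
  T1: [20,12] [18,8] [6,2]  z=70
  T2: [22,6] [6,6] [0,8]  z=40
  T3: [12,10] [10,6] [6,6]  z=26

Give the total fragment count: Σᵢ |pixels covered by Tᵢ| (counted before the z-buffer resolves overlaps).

T0:
  2·area = 136
  edge (2, 0)→(16, 2): d=(14,2) inclusive
  edge (16, 2)→(4, 10): d=(-12,8) inclusive
  edge (4, 10)→(2, 0): d=(-2,-10) inclusive
    (1,0)@(3, 1): e=[12,116,8] → #
    (2,0)@(5, 1): e=[8,100,28] → #
    (3,0)@(7, 1): e=[4,84,48] → #
    (4,0)@(9, 1): e=[0,68,68] → #  [on edge]
    (5,0)@(11, 1): e=[-4,52,88] → ·
    (1,1)@(3, 3): e=[40,92,4] → #
    (5,1)@(11, 3): e=[24,28,84] → #
    (6,1)@(13, 3): e=[20,12,104] → #
    (7,1)@(15, 3): e=[16,-4,124] → ·
    (1,2)@(3, 5): e=[68,68,0] → #  [on edge]
    (6,2)@(13, 5): e=[48,-12,100] → ·
    (1,3)@(3, 7): e=[96,44,-4] → ·
  covered (18 px):
    · # # # # · · · · · ·
    · # # # # # # · · · ·
    · # # # # # · · · · ·
    · · # # · · · · · · ·
    · · # · · · · · · · ·
    · · · · · · · · · · ·
T1:
  2·area = 36  (B↔C swapped to make it positive)
  edge (20, 12)→(6, 2): d=(-14,-10) inclusive
  edge (6, 2)→(18, 8): d=(12,6) inclusive
  edge (18, 8)→(20, 12): d=(2,4) inclusive
    (5,2)@(11, 5): e=[8,6,22] → #
    (6,2)@(13, 5): e=[28,-6,14] → ·
    (5,3)@(11, 7): e=[-20,30,26] → ·
    (6,3)@(13, 7): e=[0,18,18] → #  [on edge]
    (7,3)@(15, 7): e=[20,6,10] → #
    (8,3)@(17, 7): e=[40,-6,2] → ·
    (6,4)@(13, 9): e=[-28,42,22] → ·
    (7,4)@(15, 9): e=[-8,30,14] → ·
    (8,4)@(17, 9): e=[12,18,6] → #
    (9,4)@(19, 9): e=[32,6,-2] → ·
    (8,5)@(17, 11): e=[-16,42,10] → ·
    (9,5)@(19, 11): e=[4,30,2] → #
  covered (5 px):
    · · · · · · · · · · ·
    · · · · · · · · · · ·
    · · · · · # · · · · ·
    · · · · · · # # · · ·
    · · · · · · · · # · ·
    · · · · · · · · · # ·
T2:
  2·area = 32  (B↔C swapped to make it positive)
  edge (22, 6)→(0, 8): d=(-22,2) inclusive
  edge (0, 8)→(6, 6): d=(6,-2) inclusive
  edge (6, 6)→(22, 6): d=(16,0) inclusive
    (10,0)@(21, 1): e=[112,0,-80] → ·  [on edge]
    (7,1)@(15, 3): e=[80,0,-48] → ·  [on edge]
    (4,2)@(9, 5): e=[48,0,-16] → ·  [on edge]
    (1,3)@(3, 7): e=[16,0,16] → #  [on edge]
    (2,3)@(5, 7): e=[12,4,16] → #
    (3,3)@(7, 7): e=[8,8,16] → #
    (4,3)@(9, 7): e=[4,12,16] → #
    (5,3)@(11, 7): e=[0,16,16] → #  [on edge]
    (6,3)@(13, 7): e=[-4,20,16] → ·
    (1,4)@(3, 9): e=[-28,12,48] → ·
    (2,4)@(5, 9): e=[-32,16,48] → ·
    (3,4)@(7, 9): e=[-36,20,48] → ·
  covered (5 px):
    · · · · · · · · · · ·
    · · · · · · · · · · ·
    · · · · · · · · · · ·
    · # # # # # · · · · ·
    · · · · · · · · · · ·
    · · · · · · · · · · ·
T3:
  2·area = 16  (B↔C swapped to make it positive)
  edge (12, 10)→(6, 6): d=(-6,-4) inclusive
  edge (6, 6)→(10, 6): d=(4,0) inclusive
  edge (10, 6)→(12, 10): d=(2,4) inclusive
    (4,3)@(9, 7): e=[6,4,6] → #
    (5,3)@(11, 7): e=[14,4,-2] → ·
    (4,4)@(9, 9): e=[-6,12,10] → ·
    (5,4)@(11, 9): e=[2,12,2] → #
    (6,4)@(13, 9): e=[10,12,-6] → ·
    (5,5)@(11, 11): e=[-10,20,6] → ·
  covered (2 px):
    · · · · · · · · · · ·
    · · · · · · · · · · ·
    · · · · · · · · · · ·
    · · · · # · · · · · ·
    · · · · · # · · · · ·
    · · · · · · · · · · ·

Result: 30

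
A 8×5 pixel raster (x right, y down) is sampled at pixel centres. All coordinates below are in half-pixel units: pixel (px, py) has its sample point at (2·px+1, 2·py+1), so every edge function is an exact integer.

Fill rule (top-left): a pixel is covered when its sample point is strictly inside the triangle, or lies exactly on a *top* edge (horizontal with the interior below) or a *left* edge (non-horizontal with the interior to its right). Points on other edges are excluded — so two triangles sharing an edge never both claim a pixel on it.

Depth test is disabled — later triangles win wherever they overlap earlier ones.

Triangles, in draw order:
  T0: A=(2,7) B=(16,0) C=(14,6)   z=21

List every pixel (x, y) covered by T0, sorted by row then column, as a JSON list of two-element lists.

T0:
  2·area = 70
  edge (2, 7)→(16, 0): d=(14,-7) top-left  bias=+0
  edge (16, 0)→(14, 6): d=(-2,6) right/bottom  bias=-1
  edge (14, 6)→(2, 7): d=(-12,1) right/bottom  bias=-1
    (7,0)@(15, 1): e=[7,4,59] → █
    (5,1)@(11, 3): e=[7,24,39] → █
    (6,1)@(13, 3): e=[21,12,37] → █
    (7,1)@(15, 3): e=[35,0,35] → ·  [on edge]
    (3,2)@(7, 5): e=[7,44,19] → █
    (4,2)@(9, 5): e=[21,32,17] → █
    (7,2)@(15, 5): e=[63,-4,11] → ·
    (3,3)@(7, 7): e=[35,40,-5] → ·
    (4,3)@(9, 7): e=[49,28,-7] → ·
    (5,3)@(11, 7): e=[63,16,-9] → ·
    (6,3)@(13, 7): e=[77,4,-11] → ·
    (6,4)@(13, 9): e=[105,0,-35] → ·  [on edge]
  covered (7 px):
    · · · · · · · █
    · · · · · █ █ ·
    · · · █ █ █ █ ·
    · · · · · · · ·
    · · · · · · · ·

Answer: [[7,0],[5,1],[6,1],[3,2],[4,2],[5,2],[6,2]]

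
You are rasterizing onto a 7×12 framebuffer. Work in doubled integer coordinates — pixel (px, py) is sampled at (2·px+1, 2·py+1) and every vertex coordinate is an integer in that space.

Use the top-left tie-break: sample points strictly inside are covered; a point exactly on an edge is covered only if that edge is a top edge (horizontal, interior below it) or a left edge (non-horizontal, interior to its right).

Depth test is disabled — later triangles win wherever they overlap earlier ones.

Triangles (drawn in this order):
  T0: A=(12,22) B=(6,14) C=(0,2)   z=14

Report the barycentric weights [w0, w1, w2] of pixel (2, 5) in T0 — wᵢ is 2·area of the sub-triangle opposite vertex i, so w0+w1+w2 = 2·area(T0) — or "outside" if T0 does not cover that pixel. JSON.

T0:
  2·area = 24
  edge (12, 22)→(6, 14): d=(-6,-8) top-left  bias=+0
  edge (6, 14)→(0, 2): d=(-6,-12) top-left  bias=+0
  edge (0, 2)→(12, 22): d=(12,20) right/bottom  bias=-1
    (1,3)@(3, 7): e=[18,6,0] → ·  [on edge]
    (2,5)@(5, 11): e=[10,6,8] → █
    (3,5)@(7, 11): e=[26,30,-32] → ·
    (2,6)@(5, 13): e=[-2,-6,32] → ·
    (3,7)@(7, 15): e=[2,6,16] → █
    (4,7)@(9, 15): e=[18,30,-24] → ·
    (3,8)@(7, 17): e=[-10,-6,40] → ·
    (4,8)@(9, 17): e=[6,18,0] → ·  [on edge]
  covered (2 px):
    · · · · · · ·
    · · · · · · ·
    · · · · · · ·
    · · · · · · ·
    · · · · · · ·
    · · █ · · · ·
    · · · · · · ·
    · · · █ · · ·
    · · · · · · ·
    · · · · · · ·
    · · · · · · ·
    · · · · · · ·

Answer: [6,8,10]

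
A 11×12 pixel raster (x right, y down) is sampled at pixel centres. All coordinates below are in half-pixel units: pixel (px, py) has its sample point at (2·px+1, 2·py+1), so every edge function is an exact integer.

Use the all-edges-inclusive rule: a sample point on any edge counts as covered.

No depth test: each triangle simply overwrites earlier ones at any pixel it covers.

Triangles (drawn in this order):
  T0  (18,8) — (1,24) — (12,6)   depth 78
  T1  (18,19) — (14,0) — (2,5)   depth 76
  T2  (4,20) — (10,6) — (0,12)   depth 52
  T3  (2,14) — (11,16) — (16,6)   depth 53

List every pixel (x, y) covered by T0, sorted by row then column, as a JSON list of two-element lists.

T0:
  2·area = 130
  edge (18, 8)→(1, 24): d=(-17,16) inclusive
  edge (1, 24)→(12, 6): d=(11,-18) inclusive
  edge (12, 6)→(18, 8): d=(6,2) inclusive
    (1,1)@(3, 3): e=[325,-195,0] → .  [on edge]
    (4,2)@(9, 5): e=[195,-65,0] → .  [on edge]
    (6,3)@(13, 7): e=[97,29,4] → X
    (7,3)@(15, 7): e=[65,65,0] → X  [on edge]
    (8,3)@(17, 7): e=[33,101,-4] → .
    (5,4)@(11, 9): e=[95,15,20] → X
    (8,4)@(17, 9): e=[-1,123,8] → .
    (10,4)@(21, 9): e=[-65,195,0] → .  [on edge]
    (4,5)@(9, 11): e=[93,1,36] → X
    (7,5)@(15, 11): e=[-3,109,24] → .
    (4,6)@(9, 13): e=[59,23,48] → X
    (6,6)@(13, 13): e=[-5,95,40] → .
  covered (15 px):
    . . . . . . . . . . .
    . . . . . . . . . . .
    . . . . . . . . . . .
    . . . . . . X X . . .
    . . . . . X X X . . .
    . . . . X X X . . . .
    . . . . X X . . . . .
    . . . X X . . . . . .
    . . . X . . . . . . .
    . . X . . . . . . . .
    . X . . . . . . . . .
    . . . . . . . . . . .
T1:
  2·area = 248  (B↔C swapped to make it positive)
  edge (18, 19)→(2, 5): d=(-16,-14) inclusive
  edge (2, 5)→(14, 0): d=(12,-5) inclusive
  edge (14, 0)→(18, 19): d=(4,19) inclusive
    (6,0)@(13, 1): e=[218,7,23] → X
    (7,0)@(15, 1): e=[246,17,-15] → .
    (3,1)@(7, 3): e=[102,1,145] → X
    (4,1)@(9, 3): e=[130,11,107] → X
    (5,1)@(11, 3): e=[158,21,69] → X
    (7,1)@(15, 3): e=[214,41,-7] → .
    (1,2)@(3, 5): e=[14,5,229] → X
    (2,2)@(5, 5): e=[42,15,191] → X
    (7,2)@(15, 5): e=[182,65,1] → X
    (8,2)@(17, 5): e=[210,75,-37] → .
    (1,3)@(3, 7): e=[-18,29,237] → .
    (2,3)@(5, 7): e=[10,39,199] → X
  covered (32 px):
    . . . . . . X . . . .
    . . . X X X X . . . .
    . X X X X X X X . . .
    . . X X X X X X . . .
    . . . X X X X X . . .
    . . . . X X X X . . .
    . . . . . . X X . . .
    . . . . . . . X X . .
    . . . . . . . . X . .
    . . . . . . . . . . .
    . . . . . . . . . . .
    . . . . . . . . . . .
T2:
  2·area = 104  (B↔C swapped to make it positive)
  edge (4, 20)→(0, 12): d=(-4,-8) inclusive
  edge (0, 12)→(10, 6): d=(10,-6) inclusive
  edge (10, 6)→(4, 20): d=(-6,14) inclusive
    (7,1)@(15, 3): e=[156,0,-52] → .  [on edge]
    (4,3)@(9, 7): e=[92,4,8] → X
    (5,3)@(11, 7): e=[108,16,-20] → .
    (2,4)@(5, 9): e=[52,0,52] → X  [on edge]
    (3,4)@(7, 9): e=[68,12,24] → X
    (4,4)@(9, 9): e=[84,24,-4] → .
    (1,5)@(3, 11): e=[28,8,68] → X
    (4,5)@(9, 11): e=[76,44,-16] → .
    (0,6)@(1, 13): e=[4,16,84] → X
    (3,6)@(7, 13): e=[52,52,0] → X  [on edge]
    (4,6)@(9, 13): e=[68,64,-28] → .
    (0,7)@(1, 15): e=[-4,36,72] → .
  covered (14 px):
    . . . . . . . . . . .
    . . . . . . . . . . .
    . . . . . . . . . . .
    . . . . X . . . . . .
    . . X X . . . . . . .
    . X X X . . . . . . .
    X X X X . . . . . . .
    . X X . . . . . . . .
    . X X . . . . . . . .
    . . . . . . . . . . .
    . . . . . . . . . . .
    . . . . . . . . . . .
T3:
  2·area = 100  (B↔C swapped to make it positive)
  edge (2, 14)→(16, 6): d=(14,-8) inclusive
  edge (16, 6)→(11, 16): d=(-5,10) inclusive
  edge (11, 16)→(2, 14): d=(-9,-2) inclusive
    (7,3)@(15, 7): e=[6,5,89] → X
    (8,3)@(17, 7): e=[22,-15,93] → .
    (5,4)@(11, 9): e=[2,35,63] → X
    (6,4)@(13, 9): e=[18,15,67] → X
    (7,4)@(15, 9): e=[34,-5,71] → .
    (4,5)@(9, 11): e=[14,45,41] → X
    (7,5)@(15, 11): e=[62,-15,53] → .
    (2,6)@(5, 13): e=[10,75,15] → X
    (3,6)@(7, 13): e=[26,55,19] → X
    (6,6)@(13, 13): e=[74,-5,31] → .
    (2,7)@(5, 15): e=[38,65,-3] → .
    (3,7)@(7, 15): e=[54,45,1] → X
  covered (13 px):
    . . . . . . . . . . .
    . . . . . . . . . . .
    . . . . . . . . . . .
    . . . . . . . X . . .
    . . . . . X X . . . .
    . . . . X X X . . . .
    . . X X X X . . . . .
    . . . X X X . . . . .
    . . . . . . . . . . .
    . . . . . . . . . . .
    . . . . . . . . . . .
    . . . . . . . . . . .

Result: [[6,3],[7,3],[5,4],[6,4],[7,4],[4,5],[5,5],[6,5],[4,6],[5,6],[3,7],[4,7],[3,8],[2,9],[1,10]]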